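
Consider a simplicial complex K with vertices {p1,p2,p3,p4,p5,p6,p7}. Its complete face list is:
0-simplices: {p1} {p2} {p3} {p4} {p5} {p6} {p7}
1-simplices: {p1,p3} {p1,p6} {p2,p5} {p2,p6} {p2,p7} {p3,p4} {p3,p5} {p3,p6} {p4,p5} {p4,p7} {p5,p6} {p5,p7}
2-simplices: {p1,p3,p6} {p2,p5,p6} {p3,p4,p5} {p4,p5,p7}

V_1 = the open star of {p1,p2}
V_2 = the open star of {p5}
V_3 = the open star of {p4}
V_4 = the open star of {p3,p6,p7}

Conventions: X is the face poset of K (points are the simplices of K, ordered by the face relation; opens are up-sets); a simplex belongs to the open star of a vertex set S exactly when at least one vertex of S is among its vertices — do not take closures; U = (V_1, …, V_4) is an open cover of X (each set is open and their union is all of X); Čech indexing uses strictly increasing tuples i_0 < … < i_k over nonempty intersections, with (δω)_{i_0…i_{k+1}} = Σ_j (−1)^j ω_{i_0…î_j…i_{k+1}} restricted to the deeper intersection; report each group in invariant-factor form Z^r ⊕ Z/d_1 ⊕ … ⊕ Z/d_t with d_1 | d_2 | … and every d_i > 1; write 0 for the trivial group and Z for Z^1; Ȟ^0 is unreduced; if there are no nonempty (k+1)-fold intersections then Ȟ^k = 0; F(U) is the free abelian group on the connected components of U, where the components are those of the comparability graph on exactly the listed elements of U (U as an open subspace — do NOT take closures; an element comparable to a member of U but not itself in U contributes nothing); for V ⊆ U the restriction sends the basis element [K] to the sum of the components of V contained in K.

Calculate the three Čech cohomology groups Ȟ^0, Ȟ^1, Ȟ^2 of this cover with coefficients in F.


nerve of the cover:
  V1={{p1},{p2},{p1,p3},{p1,p6},{p2,p5},{p2,p6},{p2,p7},{p1,p3,p6},{p2,p5,p6}} V2={{p5},{p2,p5},{p3,p5},{p4,p5},{p5,p6},{p5,p7},{p2,p5,p6},{p3,p4,p5},{p4,p5,p7}} V3={{p4},{p3,p4},{p4,p5},{p4,p7},{p3,p4,p5},{p4,p5,p7}} V4={{p3},{p6},{p7},{p1,p3},{p1,p6},{p2,p6},{p2,p7},{p3,p4},{p3,p5},{p3,p6},{p4,p7},{p5,p6},{p5,p7},{p1,p3,p6},{p2,p5,p6},{p3,p4,p5},{p4,p5,p7}}
  V12={{p2,p5},{p2,p5,p6}} V14={{p1,p3},{p1,p6},{p2,p6},{p2,p7},{p1,p3,p6},{p2,p5,p6}} V23={{p4,p5},{p3,p4,p5},{p4,p5,p7}} V24={{p3,p5},{p5,p6},{p5,p7},{p2,p5,p6},{p3,p4,p5},{p4,p5,p7}} V34={{p3,p4},{p4,p7},{p3,p4,p5},{p4,p5,p7}}
  V124={{p2,p5,p6}} V234={{p3,p4,p5},{p4,p5,p7}}
components per intersection:
  V1: {{p1},{p1,p3},{p1,p6},{p1,p3,p6}} {{p2},{p2,p5},{p2,p6},{p2,p7},{p2,p5,p6}}
  V2: {{p5},{p2,p5},{p3,p5},{p4,p5},{p5,p6},{p5,p7},{p2,p5,p6},{p3,p4,p5},{p4,p5,p7}}
  V3: {{p4},{p3,p4},{p4,p5},{p4,p7},{p3,p4,p5},{p4,p5,p7}}
  V4: {{p3},{p6},{p1,p3},{p1,p6},{p2,p6},{p3,p4},{p3,p5},{p3,p6},{p5,p6},{p1,p3,p6},{p2,p5,p6},{p3,p4,p5}} {{p7},{p2,p7},{p4,p7},{p5,p7},{p4,p5,p7}}
  V12: {{p2,p5},{p2,p5,p6}}
  V14: {{p1,p3},{p1,p6},{p1,p3,p6}} {{p2,p6},{p2,p5,p6}} {{p2,p7}}
  V23: {{p4,p5},{p3,p4,p5},{p4,p5,p7}}
  V24: {{p3,p5},{p3,p4,p5}} {{p5,p6},{p2,p5,p6}} {{p5,p7},{p4,p5,p7}}
  V34: {{p3,p4},{p3,p4,p5}} {{p4,p7},{p4,p5,p7}}
  V124: {{p2,p5,p6}}
  V234: {{p3,p4,p5}} {{p4,p5,p7}}
C dims 6,10,3; δ0: rk 5, SNF 1^5; δ1: rk 3, SNF 1^3
Ȟ^0 = (6 − 5) − 0 = 1, so Ȟ^0 ≅ Z
Ȟ^1 = (10 − 3) − 5 = 2, so Ȟ^1 ≅ Z^2
Ȟ^2 = (3 − 0) − 3 = 0, so Ȟ^2 ≅ 0

Ȟ^0 = Z,  Ȟ^1 = Z^2,  Ȟ^2 = 0


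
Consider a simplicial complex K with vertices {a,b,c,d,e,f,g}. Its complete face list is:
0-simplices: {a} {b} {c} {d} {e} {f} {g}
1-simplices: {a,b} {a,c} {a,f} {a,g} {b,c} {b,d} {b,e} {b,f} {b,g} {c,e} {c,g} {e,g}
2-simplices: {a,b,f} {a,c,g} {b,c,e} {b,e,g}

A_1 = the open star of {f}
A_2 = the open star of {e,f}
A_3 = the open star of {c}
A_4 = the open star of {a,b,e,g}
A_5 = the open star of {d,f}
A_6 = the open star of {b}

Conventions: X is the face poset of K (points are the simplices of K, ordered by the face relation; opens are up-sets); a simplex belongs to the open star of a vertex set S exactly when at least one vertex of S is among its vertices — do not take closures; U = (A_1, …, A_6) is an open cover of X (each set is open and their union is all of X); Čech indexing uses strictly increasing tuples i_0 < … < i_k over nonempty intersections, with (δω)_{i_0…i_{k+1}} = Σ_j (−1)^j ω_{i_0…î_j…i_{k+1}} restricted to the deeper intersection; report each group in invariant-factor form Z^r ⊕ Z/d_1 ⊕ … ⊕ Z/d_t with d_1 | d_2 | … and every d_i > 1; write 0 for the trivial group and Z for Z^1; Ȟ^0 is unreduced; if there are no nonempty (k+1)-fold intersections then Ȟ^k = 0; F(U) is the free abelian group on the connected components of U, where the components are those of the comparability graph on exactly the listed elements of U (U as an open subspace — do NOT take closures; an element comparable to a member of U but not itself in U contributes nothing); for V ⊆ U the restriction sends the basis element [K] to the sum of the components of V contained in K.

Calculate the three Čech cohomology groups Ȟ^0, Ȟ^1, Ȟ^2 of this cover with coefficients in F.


Ȟ^0 ≅ Z,  Ȟ^1 ≅ Z,  Ȟ^2 ≅ 0

cover nerve:
  A1={{f},{a,f},{b,f},{a,b,f}} A2={{e},{f},{a,f},{b,e},{b,f},{c,e},{e,g},{a,b,f},{b,c,e},{b,e,g}} A3={{c},{a,c},{b,c},{c,e},{c,g},{a,c,g},{b,c,e}} A4={{a},{b},{e},{g},{a,b},{a,c},{a,f},{a,g},{b,c},{b,d},{b,e},{b,f},{b,g},{c,e},{c,g},{e,g},{a,b,f},{a,c,g},{b,c,e},{b,e,g}} A5={{d},{f},{a,f},{b,d},{b,f},{a,b,f}} A6={{b},{a,b},{b,c},{b,d},{b,e},{b,f},{b,g},{a,b,f},{b,c,e},{b,e,g}}
  A12={{f},{a,f},{b,f},{a,b,f}} A14={{a,f},{b,f},{a,b,f}} A15={{f},{a,f},{b,f},{a,b,f}} A16={{b,f},{a,b,f}} A23={{c,e},{b,c,e}} A24={{e},{a,f},{b,e},{b,f},{c,e},{e,g},{a,b,f},{b,c,e},{b,e,g}} A25={{f},{a,f},{b,f},{a,b,f}} A26={{b,e},{b,f},{a,b,f},{b,c,e},{b,e,g}} A34={{a,c},{b,c},{c,e},{c,g},{a,c,g},{b,c,e}} A36={{b,c},{b,c,e}} A45={{a,f},{b,d},{b,f},{a,b,f}} A46={{b},{a,b},{b,c},{b,d},{b,e},{b,f},{b,g},{a,b,f},{b,c,e},{b,e,g}} A56={{b,d},{b,f},{a,b,f}}
  A124={{a,f},{b,f},{a,b,f}} A125={{f},{a,f},{b,f},{a,b,f}} A126={{b,f},{a,b,f}} A145={{a,f},{b,f},{a,b,f}} A146={{b,f},{a,b,f}} A156={{b,f},{a,b,f}} A234={{c,e},{b,c,e}} A236={{b,c,e}} A245={{a,f},{b,f},{a,b,f}} A246={{b,e},{b,f},{a,b,f},{b,c,e},{b,e,g}} A256={{b,f},{a,b,f}} A346={{b,c},{b,c,e}} A456={{b,d},{b,f},{a,b,f}}
  A1245={{a,f},{b,f},{a,b,f}} A1246={{b,f},{a,b,f}} A1256={{b,f},{a,b,f}} A1456={{b,f},{a,b,f}} A2346={{b,c,e}} A2456={{b,f},{a,b,f}}
  A12456={{b,f},{a,b,f}}
components per intersection:
  A1: {{f},{a,f},{b,f},{a,b,f}}
  A2: {{e},{b,e},{c,e},{e,g},{b,c,e},{b,e,g}} {{f},{a,f},{b,f},{a,b,f}}
  A3: {{c},{a,c},{b,c},{c,e},{c,g},{a,c,g},{b,c,e}}
  A4: {{a},{b},{e},{g},{a,b},{a,c},{a,f},{a,g},{b,c},{b,d},{b,e},{b,f},{b,g},{c,e},{c,g},{e,g},{a,b,f},{a,c,g},{b,c,e},{b,e,g}}
  A5: {{d},{b,d}} {{f},{a,f},{b,f},{a,b,f}}
  A6: {{b},{a,b},{b,c},{b,d},{b,e},{b,f},{b,g},{a,b,f},{b,c,e},{b,e,g}}
  A12: {{f},{a,f},{b,f},{a,b,f}}
  A14: {{a,f},{b,f},{a,b,f}}
  A15: {{f},{a,f},{b,f},{a,b,f}}
  A16: {{b,f},{a,b,f}}
  A23: {{c,e},{b,c,e}}
  A24: {{e},{b,e},{c,e},{e,g},{b,c,e},{b,e,g}} {{a,f},{b,f},{a,b,f}}
  A25: {{f},{a,f},{b,f},{a,b,f}}
  A26: {{b,e},{b,c,e},{b,e,g}} {{b,f},{a,b,f}}
  A34: {{a,c},{c,g},{a,c,g}} {{b,c},{c,e},{b,c,e}}
  A36: {{b,c},{b,c,e}}
  A45: {{a,f},{b,f},{a,b,f}} {{b,d}}
  A46: {{b},{a,b},{b,c},{b,d},{b,e},{b,f},{b,g},{a,b,f},{b,c,e},{b,e,g}}
  A56: {{b,d}} {{b,f},{a,b,f}}
  A124: {{a,f},{b,f},{a,b,f}}
  A125: {{f},{a,f},{b,f},{a,b,f}}
  A126: {{b,f},{a,b,f}}
  A145: {{a,f},{b,f},{a,b,f}}
  A146: {{b,f},{a,b,f}}
  A156: {{b,f},{a,b,f}}
  A234: {{c,e},{b,c,e}}
  A236: {{b,c,e}}
  A245: {{a,f},{b,f},{a,b,f}}
  A246: {{b,e},{b,c,e},{b,e,g}} {{b,f},{a,b,f}}
  A256: {{b,f},{a,b,f}}
  A346: {{b,c},{b,c,e}}
  A456: {{b,d}} {{b,f},{a,b,f}}
  A1245: {{a,f},{b,f},{a,b,f}}
  A1246: {{b,f},{a,b,f}}
  A1256: {{b,f},{a,b,f}}
  A1456: {{b,f},{a,b,f}}
  A2346: {{b,c,e}}
  A2456: {{b,f},{a,b,f}}
  A12456: {{b,f},{a,b,f}}
C dims 8,18,15,6; δ0: rk 7, SNF 1^7; δ1: rk 10, SNF 1^10; δ2: rk 5, SNF 1^5
Ȟ^0: (8−7)−0=1 ⇒ Z
Ȟ^1: (18−10)−7=1 ⇒ Z
Ȟ^2: (15−5)−10=0 ⇒ 0


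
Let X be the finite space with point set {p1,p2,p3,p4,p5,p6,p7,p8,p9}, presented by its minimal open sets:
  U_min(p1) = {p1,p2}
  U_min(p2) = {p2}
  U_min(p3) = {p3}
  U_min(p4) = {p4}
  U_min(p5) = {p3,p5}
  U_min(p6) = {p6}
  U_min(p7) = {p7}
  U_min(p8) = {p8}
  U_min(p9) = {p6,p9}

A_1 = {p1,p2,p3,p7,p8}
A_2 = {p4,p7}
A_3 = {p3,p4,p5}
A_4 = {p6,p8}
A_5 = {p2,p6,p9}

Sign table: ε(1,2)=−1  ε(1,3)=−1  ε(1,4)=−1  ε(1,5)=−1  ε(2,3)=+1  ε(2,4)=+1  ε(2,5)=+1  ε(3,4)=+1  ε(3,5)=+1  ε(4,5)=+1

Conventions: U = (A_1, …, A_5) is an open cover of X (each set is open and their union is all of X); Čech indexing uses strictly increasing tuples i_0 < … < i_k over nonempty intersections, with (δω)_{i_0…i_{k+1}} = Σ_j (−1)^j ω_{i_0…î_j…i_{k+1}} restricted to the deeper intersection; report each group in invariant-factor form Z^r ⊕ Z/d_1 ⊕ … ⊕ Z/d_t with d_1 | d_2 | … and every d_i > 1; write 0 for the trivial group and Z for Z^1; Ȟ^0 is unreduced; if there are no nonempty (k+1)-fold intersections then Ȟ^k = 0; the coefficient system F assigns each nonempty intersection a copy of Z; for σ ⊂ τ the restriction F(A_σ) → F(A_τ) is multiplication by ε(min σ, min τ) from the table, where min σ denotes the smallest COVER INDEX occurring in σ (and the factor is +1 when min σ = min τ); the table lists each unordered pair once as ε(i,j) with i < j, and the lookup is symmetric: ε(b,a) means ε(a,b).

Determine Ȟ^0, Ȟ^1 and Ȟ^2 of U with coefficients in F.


Ȟ^0(U;F) ≅ Z, Ȟ^1(U;F) ≅ Z^2 and Ȟ^2(U;F) ≅ 0

nonempty overlaps:
  A12={p7} A13={p3} A14={p8} A15={p2} A23={p4} A45={p6}
C dims 5,6; δ0: rk 4, SNF 1^4
degree 0: 5−4−0 = 1 → Ȟ^0 ≅ Z
degree 1: 6−0−4 = 2 → Ȟ^1 ≅ Z^2
degree 2: 0−0−0 = 0 → Ȟ^2 ≅ 0


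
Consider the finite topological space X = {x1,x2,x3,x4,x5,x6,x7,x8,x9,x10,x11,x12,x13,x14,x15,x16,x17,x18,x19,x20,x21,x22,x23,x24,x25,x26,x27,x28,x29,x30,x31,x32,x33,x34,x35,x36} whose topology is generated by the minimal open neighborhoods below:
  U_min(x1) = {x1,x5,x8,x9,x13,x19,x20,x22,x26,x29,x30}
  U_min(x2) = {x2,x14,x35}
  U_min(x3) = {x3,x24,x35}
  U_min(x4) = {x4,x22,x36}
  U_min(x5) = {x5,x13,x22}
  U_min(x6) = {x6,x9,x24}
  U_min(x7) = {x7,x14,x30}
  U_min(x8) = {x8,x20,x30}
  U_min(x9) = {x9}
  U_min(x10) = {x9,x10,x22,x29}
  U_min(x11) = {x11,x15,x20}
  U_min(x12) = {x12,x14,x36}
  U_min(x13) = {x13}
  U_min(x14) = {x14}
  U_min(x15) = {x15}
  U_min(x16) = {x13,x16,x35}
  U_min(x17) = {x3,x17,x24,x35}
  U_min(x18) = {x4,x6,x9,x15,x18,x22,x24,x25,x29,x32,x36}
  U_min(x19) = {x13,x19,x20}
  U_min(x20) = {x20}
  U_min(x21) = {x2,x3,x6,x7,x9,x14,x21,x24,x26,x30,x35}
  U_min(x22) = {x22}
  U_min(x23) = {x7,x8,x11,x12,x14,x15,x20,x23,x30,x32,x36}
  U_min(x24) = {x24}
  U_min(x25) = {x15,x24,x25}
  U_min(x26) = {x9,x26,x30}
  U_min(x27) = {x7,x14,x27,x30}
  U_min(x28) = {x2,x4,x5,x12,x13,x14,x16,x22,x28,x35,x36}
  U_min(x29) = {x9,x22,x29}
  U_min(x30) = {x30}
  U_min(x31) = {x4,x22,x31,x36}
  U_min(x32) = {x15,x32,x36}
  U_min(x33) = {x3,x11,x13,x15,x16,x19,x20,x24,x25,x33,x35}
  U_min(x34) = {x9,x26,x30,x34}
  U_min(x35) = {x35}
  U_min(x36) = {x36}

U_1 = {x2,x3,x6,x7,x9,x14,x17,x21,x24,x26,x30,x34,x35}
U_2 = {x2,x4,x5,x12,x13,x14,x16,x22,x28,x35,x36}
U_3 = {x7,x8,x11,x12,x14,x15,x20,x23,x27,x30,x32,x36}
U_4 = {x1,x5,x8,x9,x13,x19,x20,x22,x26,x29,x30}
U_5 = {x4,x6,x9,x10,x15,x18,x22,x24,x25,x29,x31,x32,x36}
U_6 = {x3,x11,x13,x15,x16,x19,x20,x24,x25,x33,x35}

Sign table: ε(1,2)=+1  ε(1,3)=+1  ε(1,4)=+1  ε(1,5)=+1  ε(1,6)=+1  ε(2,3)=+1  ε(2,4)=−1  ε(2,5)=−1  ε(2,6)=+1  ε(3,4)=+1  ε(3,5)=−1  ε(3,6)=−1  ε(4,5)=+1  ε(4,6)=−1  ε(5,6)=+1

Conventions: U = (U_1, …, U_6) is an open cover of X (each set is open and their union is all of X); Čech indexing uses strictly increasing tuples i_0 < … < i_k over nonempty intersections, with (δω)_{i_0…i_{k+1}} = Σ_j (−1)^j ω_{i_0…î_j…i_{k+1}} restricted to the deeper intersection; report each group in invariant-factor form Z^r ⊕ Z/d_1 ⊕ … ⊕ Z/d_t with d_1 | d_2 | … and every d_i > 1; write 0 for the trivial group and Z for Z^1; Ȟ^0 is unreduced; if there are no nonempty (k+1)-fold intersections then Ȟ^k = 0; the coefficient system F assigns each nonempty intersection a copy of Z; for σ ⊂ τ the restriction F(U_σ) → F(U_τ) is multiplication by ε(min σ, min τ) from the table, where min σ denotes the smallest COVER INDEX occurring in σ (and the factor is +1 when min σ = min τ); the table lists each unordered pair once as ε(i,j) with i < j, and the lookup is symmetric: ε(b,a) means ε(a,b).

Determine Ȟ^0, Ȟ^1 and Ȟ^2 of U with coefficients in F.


nerve of the cover:
  U12={x2,x14,x35} U13={x7,x14,x30} U14={x9,x26,x30} U15={x6,x9,x24} U16={x3,x24,x35} U23={x12,x14,x36} U24={x5,x13,x22} U25={x4,x22,x36} U26={x13,x16,x35} U34={x8,x20,x30} U35={x15,x32,x36} U36={x11,x15,x20} U45={x9,x22,x29} U46={x13,x19,x20} U56={x15,x24,x25}
  U123={x14} U126={x35} U134={x30} U145={x9} U156={x24} U235={x36} U245={x22} U246={x13} U346={x20} U356={x15}
C dims 6,15,10; δ0: rk 6, SNF 1^5·2; δ1: rk 9, SNF 1^9
Ȟ^0 = (6 − 6) − 0 = 0, so Ȟ^0 ≅ 0
Ȟ^1 = (15 − 9) − 6 = 0 plus torsion [2], so Ȟ^1 ≅ Z/2
Ȟ^2 = (10 − 0) − 9 = 1, so Ȟ^2 ≅ Z

Ȟ^0(U;F) ≅ 0, Ȟ^1(U;F) ≅ Z/2, Ȟ^2(U;F) ≅ Z


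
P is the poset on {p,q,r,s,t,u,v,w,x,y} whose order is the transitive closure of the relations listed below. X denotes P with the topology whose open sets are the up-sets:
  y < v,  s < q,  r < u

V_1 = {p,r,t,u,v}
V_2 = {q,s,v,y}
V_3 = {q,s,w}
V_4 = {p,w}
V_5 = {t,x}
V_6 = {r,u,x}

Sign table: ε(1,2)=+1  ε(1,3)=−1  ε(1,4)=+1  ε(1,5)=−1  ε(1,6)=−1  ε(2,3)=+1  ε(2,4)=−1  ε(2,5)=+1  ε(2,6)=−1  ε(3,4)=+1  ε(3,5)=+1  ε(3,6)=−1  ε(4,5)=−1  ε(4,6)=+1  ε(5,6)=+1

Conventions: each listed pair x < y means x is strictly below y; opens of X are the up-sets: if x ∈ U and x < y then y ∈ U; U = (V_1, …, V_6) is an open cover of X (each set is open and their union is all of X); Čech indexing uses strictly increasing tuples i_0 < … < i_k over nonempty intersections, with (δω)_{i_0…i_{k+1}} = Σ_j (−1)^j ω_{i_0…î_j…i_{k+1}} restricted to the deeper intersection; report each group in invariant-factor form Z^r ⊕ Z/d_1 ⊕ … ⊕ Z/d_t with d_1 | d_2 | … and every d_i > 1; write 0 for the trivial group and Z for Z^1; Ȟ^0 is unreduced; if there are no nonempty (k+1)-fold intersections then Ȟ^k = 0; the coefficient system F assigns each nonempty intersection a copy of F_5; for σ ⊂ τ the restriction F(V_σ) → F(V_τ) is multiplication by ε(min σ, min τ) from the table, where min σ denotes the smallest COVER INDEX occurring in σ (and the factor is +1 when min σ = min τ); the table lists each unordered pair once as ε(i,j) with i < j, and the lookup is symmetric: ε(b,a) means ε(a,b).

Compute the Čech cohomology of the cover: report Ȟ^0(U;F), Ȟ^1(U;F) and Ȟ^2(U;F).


cover nerve:
  V12={v} V14={p} V15={t} V16={r,u} V23={q,s} V34={w} V56={x}
C dims 6,7; δ0: rk_F5 5
Ȟ^0: (6−5)−0=1 ⇒ Z/5
Ȟ^1: (7−0)−5=2 ⇒ Z/5 ⊕ Z/5
Ȟ^2: (0−0)−0=0 ⇒ 0

Ȟ^0 = Z/5,  Ȟ^1 = Z/5 ⊕ Z/5,  Ȟ^2 = 0


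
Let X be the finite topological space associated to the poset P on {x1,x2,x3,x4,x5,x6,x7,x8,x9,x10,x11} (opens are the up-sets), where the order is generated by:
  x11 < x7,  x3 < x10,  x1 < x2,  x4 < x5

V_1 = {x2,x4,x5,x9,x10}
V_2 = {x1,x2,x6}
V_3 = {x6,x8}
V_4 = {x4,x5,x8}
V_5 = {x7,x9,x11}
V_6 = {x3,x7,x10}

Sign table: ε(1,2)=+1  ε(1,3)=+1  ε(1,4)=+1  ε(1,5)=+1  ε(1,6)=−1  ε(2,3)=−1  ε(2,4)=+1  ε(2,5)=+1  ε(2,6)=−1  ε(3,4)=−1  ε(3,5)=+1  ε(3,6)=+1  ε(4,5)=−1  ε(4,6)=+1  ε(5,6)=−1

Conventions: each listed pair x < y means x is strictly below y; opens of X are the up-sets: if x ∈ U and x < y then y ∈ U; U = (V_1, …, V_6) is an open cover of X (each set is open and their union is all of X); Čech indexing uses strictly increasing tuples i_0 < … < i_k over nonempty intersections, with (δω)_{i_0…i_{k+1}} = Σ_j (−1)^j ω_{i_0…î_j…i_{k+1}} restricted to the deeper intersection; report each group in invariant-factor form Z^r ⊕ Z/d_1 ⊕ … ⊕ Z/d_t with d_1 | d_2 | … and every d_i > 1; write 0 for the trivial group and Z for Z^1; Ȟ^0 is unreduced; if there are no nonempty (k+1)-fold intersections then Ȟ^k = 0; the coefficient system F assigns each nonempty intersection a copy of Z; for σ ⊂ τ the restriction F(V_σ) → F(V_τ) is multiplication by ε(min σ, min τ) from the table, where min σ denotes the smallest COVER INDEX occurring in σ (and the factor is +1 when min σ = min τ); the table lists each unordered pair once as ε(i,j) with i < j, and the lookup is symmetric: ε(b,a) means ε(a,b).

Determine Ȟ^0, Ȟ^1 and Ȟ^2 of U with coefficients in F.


nerve simplices:
  V12={x2} V14={x4,x5} V15={x9} V16={x10} V23={x6} V34={x8} V56={x7}
C dims 6,7; δ0: rk 5, SNF 1^5
degree 0: 6−5−0 = 1 → Ȟ^0 ≅ Z
degree 1: 7−0−5 = 2 → Ȟ^1 ≅ Z^2
degree 2: 0−0−0 = 0 → Ȟ^2 ≅ 0

Ȟ^0 ≅ Z,  Ȟ^1 ≅ Z^2,  Ȟ^2 ≅ 0


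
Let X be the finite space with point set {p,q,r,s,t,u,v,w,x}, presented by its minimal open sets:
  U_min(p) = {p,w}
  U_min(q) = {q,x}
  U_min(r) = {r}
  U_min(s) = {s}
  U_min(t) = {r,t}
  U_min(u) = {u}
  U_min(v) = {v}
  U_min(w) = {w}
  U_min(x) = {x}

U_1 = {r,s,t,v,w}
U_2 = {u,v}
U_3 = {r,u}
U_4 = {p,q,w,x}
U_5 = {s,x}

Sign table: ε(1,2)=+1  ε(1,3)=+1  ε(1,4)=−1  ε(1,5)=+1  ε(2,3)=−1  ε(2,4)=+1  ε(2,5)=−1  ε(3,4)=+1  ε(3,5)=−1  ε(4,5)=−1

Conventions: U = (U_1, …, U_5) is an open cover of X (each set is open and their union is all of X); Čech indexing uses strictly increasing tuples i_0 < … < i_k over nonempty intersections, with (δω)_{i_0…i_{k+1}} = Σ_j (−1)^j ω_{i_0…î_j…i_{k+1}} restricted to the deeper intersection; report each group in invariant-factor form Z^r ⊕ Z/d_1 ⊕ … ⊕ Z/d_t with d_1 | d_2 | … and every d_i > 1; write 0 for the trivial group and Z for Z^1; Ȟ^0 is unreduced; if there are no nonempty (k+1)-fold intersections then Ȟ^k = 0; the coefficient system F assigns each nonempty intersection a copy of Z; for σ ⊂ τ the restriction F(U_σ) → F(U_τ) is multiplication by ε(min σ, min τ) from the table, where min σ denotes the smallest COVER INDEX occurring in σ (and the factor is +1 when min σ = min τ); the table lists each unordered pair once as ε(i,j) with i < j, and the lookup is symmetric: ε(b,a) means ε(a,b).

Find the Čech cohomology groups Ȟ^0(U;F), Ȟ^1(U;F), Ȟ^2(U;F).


nerve simplices:
  U12={v} U13={r} U14={w} U15={s} U23={u} U45={x}
C dims 5,6; δ0: rk 5, SNF 1^4·2
degree 0: 5−5−0 = 0 → Ȟ^0 ≅ 0
degree 1: 6−0−5 = 1 plus torsion [2] → Ȟ^1 ≅ Z ⊕ Z/2
degree 2: 0−0−0 = 0 → Ȟ^2 ≅ 0

Ȟ^0 = 0,  Ȟ^1 = Z ⊕ Z/2,  Ȟ^2 = 0


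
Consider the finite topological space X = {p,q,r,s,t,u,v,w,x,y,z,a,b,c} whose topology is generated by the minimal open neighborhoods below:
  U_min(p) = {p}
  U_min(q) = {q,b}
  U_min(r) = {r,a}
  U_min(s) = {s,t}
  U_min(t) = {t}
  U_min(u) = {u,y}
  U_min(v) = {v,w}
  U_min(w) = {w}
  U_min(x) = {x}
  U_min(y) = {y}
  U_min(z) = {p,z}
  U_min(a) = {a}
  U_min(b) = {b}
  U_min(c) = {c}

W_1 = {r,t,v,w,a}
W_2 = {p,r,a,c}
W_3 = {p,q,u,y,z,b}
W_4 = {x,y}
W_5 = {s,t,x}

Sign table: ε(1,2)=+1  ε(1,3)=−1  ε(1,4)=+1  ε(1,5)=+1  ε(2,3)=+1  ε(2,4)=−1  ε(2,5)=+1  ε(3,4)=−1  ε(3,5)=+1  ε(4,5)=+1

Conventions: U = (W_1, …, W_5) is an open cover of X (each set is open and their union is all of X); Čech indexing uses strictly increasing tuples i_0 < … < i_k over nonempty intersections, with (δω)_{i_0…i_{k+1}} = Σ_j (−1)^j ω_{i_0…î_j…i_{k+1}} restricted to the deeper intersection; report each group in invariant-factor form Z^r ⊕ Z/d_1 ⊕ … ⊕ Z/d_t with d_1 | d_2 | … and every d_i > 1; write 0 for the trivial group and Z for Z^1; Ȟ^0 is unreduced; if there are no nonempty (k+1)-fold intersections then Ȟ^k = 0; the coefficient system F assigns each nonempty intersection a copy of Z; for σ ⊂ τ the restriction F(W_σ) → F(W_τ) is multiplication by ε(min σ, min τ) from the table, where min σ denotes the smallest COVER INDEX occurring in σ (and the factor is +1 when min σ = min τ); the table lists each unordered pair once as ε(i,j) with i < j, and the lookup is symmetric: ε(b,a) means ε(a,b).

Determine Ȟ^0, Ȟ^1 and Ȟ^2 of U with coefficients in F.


Ȟ^0(U;F) ≅ 0, Ȟ^1(U;F) ≅ Z/2, Ȟ^2(U;F) ≅ 0

nonempty overlaps:
  W12={r,a} W15={t} W23={p} W34={y} W45={x}
C dims 5,5; δ0: rk 5, SNF 1^4·2
degree 0: 5−5−0 = 0 → Ȟ^0 ≅ 0
degree 1: 5−0−5 = 0 plus torsion [2] → Ȟ^1 ≅ Z/2
degree 2: 0−0−0 = 0 → Ȟ^2 ≅ 0


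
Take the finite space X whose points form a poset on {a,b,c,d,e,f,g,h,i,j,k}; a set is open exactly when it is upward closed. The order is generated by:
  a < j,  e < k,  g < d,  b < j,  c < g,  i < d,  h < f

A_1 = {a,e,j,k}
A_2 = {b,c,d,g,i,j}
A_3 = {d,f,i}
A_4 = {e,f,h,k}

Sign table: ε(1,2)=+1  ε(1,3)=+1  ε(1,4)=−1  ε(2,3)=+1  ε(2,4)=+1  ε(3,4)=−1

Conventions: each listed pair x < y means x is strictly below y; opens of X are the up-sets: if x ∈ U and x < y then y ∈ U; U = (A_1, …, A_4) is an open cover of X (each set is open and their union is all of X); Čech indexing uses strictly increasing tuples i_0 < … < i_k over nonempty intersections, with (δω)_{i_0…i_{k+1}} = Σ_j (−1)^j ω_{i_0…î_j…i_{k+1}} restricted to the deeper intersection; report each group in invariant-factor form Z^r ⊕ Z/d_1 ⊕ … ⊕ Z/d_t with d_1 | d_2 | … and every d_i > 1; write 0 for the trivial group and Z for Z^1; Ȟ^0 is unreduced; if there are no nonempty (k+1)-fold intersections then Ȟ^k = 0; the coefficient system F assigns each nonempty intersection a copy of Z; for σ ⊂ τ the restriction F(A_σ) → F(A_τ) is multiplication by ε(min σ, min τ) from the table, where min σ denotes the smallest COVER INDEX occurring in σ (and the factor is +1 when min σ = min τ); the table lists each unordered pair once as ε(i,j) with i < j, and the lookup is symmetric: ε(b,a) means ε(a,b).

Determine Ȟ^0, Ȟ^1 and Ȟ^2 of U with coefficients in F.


cover nerve:
  A12={j} A14={e,k} A23={d,i} A34={f}
C dims 4,4; δ0: rk 3, SNF 1^3
Ȟ^0: (4−3)−0=1 ⇒ Z
Ȟ^1: (4−0)−3=1 ⇒ Z
Ȟ^2: (0−0)−0=0 ⇒ 0

Ȟ^0 ≅ Z,  Ȟ^1 ≅ Z,  Ȟ^2 ≅ 0


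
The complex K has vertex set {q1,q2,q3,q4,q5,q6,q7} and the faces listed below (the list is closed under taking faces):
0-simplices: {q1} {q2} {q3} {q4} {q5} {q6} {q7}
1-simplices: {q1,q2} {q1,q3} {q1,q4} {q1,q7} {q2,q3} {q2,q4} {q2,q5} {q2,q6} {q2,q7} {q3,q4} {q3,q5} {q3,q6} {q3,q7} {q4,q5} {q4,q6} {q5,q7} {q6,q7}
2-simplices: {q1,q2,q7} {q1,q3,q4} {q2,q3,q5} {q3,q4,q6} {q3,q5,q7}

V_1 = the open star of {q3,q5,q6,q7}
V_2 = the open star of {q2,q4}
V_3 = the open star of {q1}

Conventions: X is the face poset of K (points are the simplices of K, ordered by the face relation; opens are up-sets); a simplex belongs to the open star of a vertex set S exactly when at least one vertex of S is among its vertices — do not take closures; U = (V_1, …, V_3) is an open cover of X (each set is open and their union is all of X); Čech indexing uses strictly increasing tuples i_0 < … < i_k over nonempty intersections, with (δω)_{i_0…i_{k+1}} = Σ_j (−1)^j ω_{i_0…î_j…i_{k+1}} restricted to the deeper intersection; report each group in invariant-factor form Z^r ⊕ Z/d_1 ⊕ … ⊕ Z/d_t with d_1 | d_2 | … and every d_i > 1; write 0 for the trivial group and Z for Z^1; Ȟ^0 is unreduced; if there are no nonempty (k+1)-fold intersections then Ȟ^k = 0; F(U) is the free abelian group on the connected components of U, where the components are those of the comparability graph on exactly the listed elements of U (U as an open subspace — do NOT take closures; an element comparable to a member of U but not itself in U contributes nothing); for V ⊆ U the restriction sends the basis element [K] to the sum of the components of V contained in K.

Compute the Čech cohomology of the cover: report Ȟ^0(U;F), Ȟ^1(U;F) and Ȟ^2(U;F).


Ȟ^0 = Z, Ȟ^1 = Z^5 and Ȟ^2 = 0

nerve of the cover:
  V1={{q3},{q5},{q6},{q7},{q1,q3},{q1,q7},{q2,q3},{q2,q5},{q2,q6},{q2,q7},{q3,q4},{q3,q5},{q3,q6},{q3,q7},{q4,q5},{q4,q6},{q5,q7},{q6,q7},{q1,q2,q7},{q1,q3,q4},{q2,q3,q5},{q3,q4,q6},{q3,q5,q7}} V2={{q2},{q4},{q1,q2},{q1,q4},{q2,q3},{q2,q4},{q2,q5},{q2,q6},{q2,q7},{q3,q4},{q4,q5},{q4,q6},{q1,q2,q7},{q1,q3,q4},{q2,q3,q5},{q3,q4,q6}} V3={{q1},{q1,q2},{q1,q3},{q1,q4},{q1,q7},{q1,q2,q7},{q1,q3,q4}}
  V12={{q2,q3},{q2,q5},{q2,q6},{q2,q7},{q3,q4},{q4,q5},{q4,q6},{q1,q2,q7},{q1,q3,q4},{q2,q3,q5},{q3,q4,q6}} V13={{q1,q3},{q1,q7},{q1,q2,q7},{q1,q3,q4}} V23={{q1,q2},{q1,q4},{q1,q2,q7},{q1,q3,q4}}
  V123={{q1,q2,q7},{q1,q3,q4}}
components per intersection:
  V1: {{q3},{q5},{q6},{q7},{q1,q3},{q1,q7},{q2,q3},{q2,q5},{q2,q6},{q2,q7},{q3,q4},{q3,q5},{q3,q6},{q3,q7},{q4,q5},{q4,q6},{q5,q7},{q6,q7},{q1,q2,q7},{q1,q3,q4},{q2,q3,q5},{q3,q4,q6},{q3,q5,q7}}
  V2: {{q2},{q4},{q1,q2},{q1,q4},{q2,q3},{q2,q4},{q2,q5},{q2,q6},{q2,q7},{q3,q4},{q4,q5},{q4,q6},{q1,q2,q7},{q1,q3,q4},{q2,q3,q5},{q3,q4,q6}}
  V3: {{q1},{q1,q2},{q1,q3},{q1,q4},{q1,q7},{q1,q2,q7},{q1,q3,q4}}
  V12: {{q2,q3},{q2,q5},{q2,q3,q5}} {{q2,q6}} {{q2,q7},{q1,q2,q7}} {{q3,q4},{q4,q6},{q1,q3,q4},{q3,q4,q6}} {{q4,q5}}
  V13: {{q1,q3},{q1,q3,q4}} {{q1,q7},{q1,q2,q7}}
  V23: {{q1,q2},{q1,q2,q7}} {{q1,q4},{q1,q3,q4}}
  V123: {{q1,q2,q7}} {{q1,q3,q4}}
C dims 3,9,2; δ0: rk 2, SNF 1^2; δ1: rk 2, SNF 1^2
Ȟ^0 = (3 − 2) − 0 = 1, so Ȟ^0 ≅ Z
Ȟ^1 = (9 − 2) − 2 = 5, so Ȟ^1 ≅ Z^5
Ȟ^2 = (2 − 0) − 2 = 0, so Ȟ^2 ≅ 0


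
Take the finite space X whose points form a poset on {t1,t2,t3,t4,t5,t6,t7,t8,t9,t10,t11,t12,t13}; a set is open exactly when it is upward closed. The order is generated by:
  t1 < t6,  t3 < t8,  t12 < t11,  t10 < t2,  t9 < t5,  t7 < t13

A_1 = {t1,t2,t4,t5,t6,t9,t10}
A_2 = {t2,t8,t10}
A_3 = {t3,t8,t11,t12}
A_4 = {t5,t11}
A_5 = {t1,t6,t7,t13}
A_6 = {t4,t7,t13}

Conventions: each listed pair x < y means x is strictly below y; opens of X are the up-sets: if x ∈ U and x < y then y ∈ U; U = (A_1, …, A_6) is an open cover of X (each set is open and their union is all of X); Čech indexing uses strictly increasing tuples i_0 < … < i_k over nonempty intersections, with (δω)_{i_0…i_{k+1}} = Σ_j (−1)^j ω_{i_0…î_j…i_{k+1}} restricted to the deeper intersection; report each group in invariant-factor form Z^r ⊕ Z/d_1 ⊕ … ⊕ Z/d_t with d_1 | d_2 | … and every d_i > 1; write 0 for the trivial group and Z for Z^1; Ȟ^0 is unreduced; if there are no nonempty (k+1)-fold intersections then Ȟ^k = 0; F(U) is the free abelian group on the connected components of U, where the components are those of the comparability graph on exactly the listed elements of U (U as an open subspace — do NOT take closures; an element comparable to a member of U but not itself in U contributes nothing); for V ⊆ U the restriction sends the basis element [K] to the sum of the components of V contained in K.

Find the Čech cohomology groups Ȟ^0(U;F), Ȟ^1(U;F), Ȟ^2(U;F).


cover nerve:
  A12={t2,t10} A14={t5} A15={t1,t6} A16={t4} A23={t8} A34={t11} A56={t7,t13}
components per intersection:
  A1: {t1,t6} {t2,t10} {t4} {t5,t9}
  A2: {t2,t10} {t8}
  A3: {t3,t8} {t11,t12}
  A4: {t5} {t11}
  A5: {t1,t6} {t7,t13}
  A6: {t4} {t7,t13}
  A12: {t2,t10}
  A14: {t5}
  A15: {t1,t6}
  A16: {t4}
  A23: {t8}
  A34: {t11}
  A56: {t7,t13}
C dims 14,7; δ0: rk 7, SNF 1^7
Ȟ^0: (14−7)−0=7 ⇒ Z^7
Ȟ^1: (7−0)−7=0 ⇒ 0
Ȟ^2: (0−0)−0=0 ⇒ 0

Ȟ^0(U;F) ≅ Z^7, Ȟ^1(U;F) ≅ 0 and Ȟ^2(U;F) ≅ 0


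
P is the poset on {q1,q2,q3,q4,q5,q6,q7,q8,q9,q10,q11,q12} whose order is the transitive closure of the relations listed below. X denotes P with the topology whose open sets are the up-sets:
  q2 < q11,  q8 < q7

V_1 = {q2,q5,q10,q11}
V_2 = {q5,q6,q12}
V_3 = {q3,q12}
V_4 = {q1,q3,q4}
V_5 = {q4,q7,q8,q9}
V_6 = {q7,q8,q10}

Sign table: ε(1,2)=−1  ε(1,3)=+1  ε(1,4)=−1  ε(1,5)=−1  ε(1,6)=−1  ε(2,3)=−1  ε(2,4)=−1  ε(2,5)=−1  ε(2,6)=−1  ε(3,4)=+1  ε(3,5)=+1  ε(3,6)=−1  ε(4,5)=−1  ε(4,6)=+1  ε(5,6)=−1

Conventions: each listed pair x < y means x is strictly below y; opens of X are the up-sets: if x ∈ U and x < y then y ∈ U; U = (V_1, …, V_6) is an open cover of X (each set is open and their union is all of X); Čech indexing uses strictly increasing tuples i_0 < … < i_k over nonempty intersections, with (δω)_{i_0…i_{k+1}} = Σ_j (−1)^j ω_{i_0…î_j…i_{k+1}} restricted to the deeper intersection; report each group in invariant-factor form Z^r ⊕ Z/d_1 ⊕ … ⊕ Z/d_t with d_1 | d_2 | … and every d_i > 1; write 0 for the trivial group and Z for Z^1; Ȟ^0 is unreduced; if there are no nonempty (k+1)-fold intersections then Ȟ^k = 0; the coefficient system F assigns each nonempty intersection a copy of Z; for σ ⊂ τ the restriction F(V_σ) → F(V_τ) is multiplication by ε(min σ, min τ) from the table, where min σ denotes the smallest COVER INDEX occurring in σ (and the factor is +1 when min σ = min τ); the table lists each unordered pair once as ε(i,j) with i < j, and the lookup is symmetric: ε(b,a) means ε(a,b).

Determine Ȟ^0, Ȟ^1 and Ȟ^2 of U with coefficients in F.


Ȟ^0 = 0; Ȟ^1 = Z/2; Ȟ^2 = 0

nerve simplices:
  V12={q5} V16={q10} V23={q12} V34={q3} V45={q4} V56={q7,q8}
C dims 6,6; δ0: rk 6, SNF 1^5·2
degree 0: 6−6−0 = 0 → Ȟ^0 ≅ 0
degree 1: 6−0−6 = 0 plus torsion [2] → Ȟ^1 ≅ Z/2
degree 2: 0−0−0 = 0 → Ȟ^2 ≅ 0


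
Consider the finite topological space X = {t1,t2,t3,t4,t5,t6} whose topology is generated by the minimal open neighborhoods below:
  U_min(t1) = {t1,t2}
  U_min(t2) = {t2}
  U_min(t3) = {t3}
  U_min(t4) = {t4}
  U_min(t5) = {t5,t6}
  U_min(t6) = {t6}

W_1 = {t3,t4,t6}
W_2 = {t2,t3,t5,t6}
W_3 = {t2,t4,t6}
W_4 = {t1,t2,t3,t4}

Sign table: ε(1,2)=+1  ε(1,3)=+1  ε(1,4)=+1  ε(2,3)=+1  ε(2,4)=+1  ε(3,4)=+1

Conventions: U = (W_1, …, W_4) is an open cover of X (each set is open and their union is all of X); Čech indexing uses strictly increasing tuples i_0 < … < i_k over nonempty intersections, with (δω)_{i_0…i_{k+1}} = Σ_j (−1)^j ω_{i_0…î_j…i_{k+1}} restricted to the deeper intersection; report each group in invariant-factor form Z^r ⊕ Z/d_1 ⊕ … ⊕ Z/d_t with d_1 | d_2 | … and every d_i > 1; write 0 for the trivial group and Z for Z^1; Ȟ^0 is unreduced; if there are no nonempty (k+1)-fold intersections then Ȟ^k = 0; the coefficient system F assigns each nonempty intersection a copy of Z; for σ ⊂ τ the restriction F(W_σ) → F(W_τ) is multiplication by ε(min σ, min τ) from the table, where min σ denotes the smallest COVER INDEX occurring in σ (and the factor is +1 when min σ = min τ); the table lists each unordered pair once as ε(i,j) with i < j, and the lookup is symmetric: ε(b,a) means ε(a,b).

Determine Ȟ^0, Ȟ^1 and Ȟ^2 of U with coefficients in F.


intersection data:
  W12={t3,t6} W13={t4,t6} W14={t3,t4} W23={t2,t6} W24={t2,t3} W34={t2,t4}
  W123={t6} W124={t3} W134={t4} W234={t2}
C dims 4,6,4; δ0: rk 3, SNF 1^3; δ1: rk 3, SNF 1^3
Ȟ^0 = (4 − 3) − 0 = 1, so Ȟ^0 ≅ Z
Ȟ^1 = (6 − 3) − 3 = 0, so Ȟ^1 ≅ 0
Ȟ^2 = (4 − 0) − 3 = 1, so Ȟ^2 ≅ Z

Ȟ^0 = Z, Ȟ^1 = 0 and Ȟ^2 = Z


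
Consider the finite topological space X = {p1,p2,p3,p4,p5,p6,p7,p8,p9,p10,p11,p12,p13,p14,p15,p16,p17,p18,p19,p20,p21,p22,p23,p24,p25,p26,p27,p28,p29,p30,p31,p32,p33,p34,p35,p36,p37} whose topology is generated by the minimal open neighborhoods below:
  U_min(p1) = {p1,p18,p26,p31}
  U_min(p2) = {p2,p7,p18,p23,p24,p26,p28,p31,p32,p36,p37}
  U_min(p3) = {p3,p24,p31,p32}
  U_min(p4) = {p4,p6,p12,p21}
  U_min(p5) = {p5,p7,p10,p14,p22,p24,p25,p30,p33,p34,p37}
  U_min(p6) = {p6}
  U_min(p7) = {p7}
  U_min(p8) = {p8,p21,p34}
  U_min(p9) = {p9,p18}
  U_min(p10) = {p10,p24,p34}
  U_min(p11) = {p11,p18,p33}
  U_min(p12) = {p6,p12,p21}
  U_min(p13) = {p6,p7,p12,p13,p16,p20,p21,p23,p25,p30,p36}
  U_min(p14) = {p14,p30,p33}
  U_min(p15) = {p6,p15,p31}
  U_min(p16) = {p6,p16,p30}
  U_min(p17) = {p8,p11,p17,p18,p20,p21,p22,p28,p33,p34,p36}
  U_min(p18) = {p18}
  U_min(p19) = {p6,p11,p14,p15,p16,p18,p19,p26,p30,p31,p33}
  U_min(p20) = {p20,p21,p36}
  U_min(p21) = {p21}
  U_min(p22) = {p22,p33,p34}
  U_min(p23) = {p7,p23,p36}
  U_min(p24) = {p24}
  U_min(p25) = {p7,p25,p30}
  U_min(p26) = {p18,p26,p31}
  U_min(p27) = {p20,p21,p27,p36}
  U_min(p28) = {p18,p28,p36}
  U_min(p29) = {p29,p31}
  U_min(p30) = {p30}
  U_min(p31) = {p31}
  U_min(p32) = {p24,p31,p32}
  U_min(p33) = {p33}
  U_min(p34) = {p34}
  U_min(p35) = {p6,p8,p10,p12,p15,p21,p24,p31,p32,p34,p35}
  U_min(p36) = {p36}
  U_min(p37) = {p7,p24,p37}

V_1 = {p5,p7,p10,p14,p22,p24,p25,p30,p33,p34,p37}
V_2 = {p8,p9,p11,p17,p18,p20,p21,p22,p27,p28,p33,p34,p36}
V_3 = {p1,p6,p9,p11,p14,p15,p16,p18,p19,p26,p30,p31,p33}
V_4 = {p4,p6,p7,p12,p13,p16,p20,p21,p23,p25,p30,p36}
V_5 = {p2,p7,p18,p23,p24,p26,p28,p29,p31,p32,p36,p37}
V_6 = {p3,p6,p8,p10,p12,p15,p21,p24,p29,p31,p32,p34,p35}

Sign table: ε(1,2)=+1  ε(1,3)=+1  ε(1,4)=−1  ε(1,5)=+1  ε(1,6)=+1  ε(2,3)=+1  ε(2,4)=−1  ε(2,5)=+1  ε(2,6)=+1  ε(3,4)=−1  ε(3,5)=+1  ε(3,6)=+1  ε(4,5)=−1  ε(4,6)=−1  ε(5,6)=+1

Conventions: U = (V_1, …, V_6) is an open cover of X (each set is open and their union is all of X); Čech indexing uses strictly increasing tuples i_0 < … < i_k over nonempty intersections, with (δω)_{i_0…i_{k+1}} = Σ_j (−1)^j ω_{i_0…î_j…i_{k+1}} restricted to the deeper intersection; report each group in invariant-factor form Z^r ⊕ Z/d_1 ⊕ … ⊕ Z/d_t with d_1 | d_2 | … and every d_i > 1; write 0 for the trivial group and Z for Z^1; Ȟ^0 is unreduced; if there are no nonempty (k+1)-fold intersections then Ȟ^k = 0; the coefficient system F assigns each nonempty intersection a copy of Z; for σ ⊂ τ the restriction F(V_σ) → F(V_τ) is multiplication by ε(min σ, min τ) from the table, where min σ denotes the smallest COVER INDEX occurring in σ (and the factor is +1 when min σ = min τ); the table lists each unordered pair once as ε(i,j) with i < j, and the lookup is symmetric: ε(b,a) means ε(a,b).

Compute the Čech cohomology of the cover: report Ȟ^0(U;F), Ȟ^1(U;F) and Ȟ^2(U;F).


intersection data:
  V12={p22,p33,p34} V13={p14,p30,p33} V14={p7,p25,p30} V15={p7,p24,p37} V16={p10,p24,p34} V23={p9,p11,p18,p33} V24={p20,p21,p36} V25={p18,p28,p36} V26={p8,p21,p34} V34={p6,p16,p30} V35={p18,p26,p31} V36={p6,p15,p31} V45={p7,p23,p36} V46={p6,p12,p21} V56={p24,p29,p31,p32}
  V123={p33} V126={p34} V134={p30} V145={p7} V156={p24} V235={p18} V245={p36} V246={p21} V346={p6} V356={p31}
C dims 6,15,10; δ0: rk 5, SNF 1^5; δ1: rk 10, SNF 1^9·2
Ȟ^0 = (6 − 5) − 0 = 1, so Ȟ^0 ≅ Z
Ȟ^1 = (15 − 10) − 5 = 0, so Ȟ^1 ≅ 0
Ȟ^2 = (10 − 0) − 10 = 0 plus torsion [2], so Ȟ^2 ≅ Z/2

Ȟ^0 = Z, Ȟ^1 = 0 and Ȟ^2 = Z/2


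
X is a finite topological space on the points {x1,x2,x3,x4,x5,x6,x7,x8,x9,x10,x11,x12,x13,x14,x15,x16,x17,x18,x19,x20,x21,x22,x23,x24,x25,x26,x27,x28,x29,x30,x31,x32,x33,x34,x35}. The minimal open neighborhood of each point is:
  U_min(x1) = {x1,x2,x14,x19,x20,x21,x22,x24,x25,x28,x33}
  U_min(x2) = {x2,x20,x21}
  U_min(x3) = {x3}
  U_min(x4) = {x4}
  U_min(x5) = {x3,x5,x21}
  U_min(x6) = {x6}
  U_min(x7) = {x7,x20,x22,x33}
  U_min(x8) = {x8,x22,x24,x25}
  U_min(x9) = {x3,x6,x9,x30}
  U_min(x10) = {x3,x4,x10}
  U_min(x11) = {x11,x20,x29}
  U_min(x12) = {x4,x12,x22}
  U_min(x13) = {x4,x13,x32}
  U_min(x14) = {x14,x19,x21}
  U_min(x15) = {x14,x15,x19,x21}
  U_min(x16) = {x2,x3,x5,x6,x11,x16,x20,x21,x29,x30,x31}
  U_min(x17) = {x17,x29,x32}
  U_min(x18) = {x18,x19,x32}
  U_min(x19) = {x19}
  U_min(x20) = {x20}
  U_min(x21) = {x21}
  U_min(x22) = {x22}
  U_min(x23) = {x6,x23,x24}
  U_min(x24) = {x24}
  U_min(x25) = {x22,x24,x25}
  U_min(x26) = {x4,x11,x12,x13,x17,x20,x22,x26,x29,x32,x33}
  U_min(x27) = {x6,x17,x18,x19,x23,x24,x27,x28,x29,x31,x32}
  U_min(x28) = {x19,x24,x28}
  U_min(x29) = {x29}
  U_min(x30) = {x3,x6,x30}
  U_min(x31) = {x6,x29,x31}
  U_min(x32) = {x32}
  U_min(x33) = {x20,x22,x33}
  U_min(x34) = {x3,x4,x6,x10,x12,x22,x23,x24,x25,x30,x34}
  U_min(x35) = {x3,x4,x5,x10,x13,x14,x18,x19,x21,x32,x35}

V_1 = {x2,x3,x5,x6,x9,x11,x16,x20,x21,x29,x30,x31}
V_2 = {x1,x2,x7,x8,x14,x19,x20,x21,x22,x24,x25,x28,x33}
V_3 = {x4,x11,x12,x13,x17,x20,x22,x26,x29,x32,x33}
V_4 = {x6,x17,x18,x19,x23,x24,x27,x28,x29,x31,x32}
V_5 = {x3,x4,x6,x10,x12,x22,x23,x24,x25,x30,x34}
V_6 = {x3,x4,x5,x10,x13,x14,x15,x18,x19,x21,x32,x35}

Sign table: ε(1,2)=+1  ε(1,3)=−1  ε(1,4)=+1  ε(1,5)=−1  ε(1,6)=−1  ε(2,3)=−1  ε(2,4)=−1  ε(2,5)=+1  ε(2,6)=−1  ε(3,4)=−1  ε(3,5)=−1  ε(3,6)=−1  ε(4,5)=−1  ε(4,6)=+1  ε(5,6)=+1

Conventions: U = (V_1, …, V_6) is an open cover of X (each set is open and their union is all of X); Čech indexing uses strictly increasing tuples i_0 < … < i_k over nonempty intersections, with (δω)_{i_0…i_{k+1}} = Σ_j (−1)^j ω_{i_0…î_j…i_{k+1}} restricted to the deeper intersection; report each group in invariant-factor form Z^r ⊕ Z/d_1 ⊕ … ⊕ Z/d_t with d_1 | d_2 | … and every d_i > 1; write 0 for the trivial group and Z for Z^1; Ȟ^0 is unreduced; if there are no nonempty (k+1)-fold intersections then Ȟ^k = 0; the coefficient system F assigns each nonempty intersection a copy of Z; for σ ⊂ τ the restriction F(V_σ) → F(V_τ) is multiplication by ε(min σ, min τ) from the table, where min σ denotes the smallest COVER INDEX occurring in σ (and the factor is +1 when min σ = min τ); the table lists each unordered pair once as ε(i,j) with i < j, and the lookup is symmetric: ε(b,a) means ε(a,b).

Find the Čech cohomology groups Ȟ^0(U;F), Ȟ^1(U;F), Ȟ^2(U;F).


Ȟ^0 ≅ 0, Ȟ^1 ≅ Z/2, Ȟ^2 ≅ Z

cover nerve:
  V12={x2,x20,x21} V13={x11,x20,x29} V14={x6,x29,x31} V15={x3,x6,x30} V16={x3,x5,x21} V23={x20,x22,x33} V24={x19,x24,x28} V25={x22,x24,x25} V26={x14,x19,x21} V34={x17,x29,x32} V35={x4,x12,x22} V36={x4,x13,x32} V45={x6,x23,x24} V46={x18,x19,x32} V56={x3,x4,x10}
  V123={x20} V126={x21} V134={x29} V145={x6} V156={x3} V235={x22} V245={x24} V246={x19} V346={x32} V356={x4}
C dims 6,15,10; δ0: rk 6, SNF 1^5·2; δ1: rk 9, SNF 1^9
Ȟ^0: (6−6)−0=0 ⇒ 0
Ȟ^1: (15−9)−6=0 plus torsion [2] ⇒ Z/2
Ȟ^2: (10−0)−9=1 ⇒ Z


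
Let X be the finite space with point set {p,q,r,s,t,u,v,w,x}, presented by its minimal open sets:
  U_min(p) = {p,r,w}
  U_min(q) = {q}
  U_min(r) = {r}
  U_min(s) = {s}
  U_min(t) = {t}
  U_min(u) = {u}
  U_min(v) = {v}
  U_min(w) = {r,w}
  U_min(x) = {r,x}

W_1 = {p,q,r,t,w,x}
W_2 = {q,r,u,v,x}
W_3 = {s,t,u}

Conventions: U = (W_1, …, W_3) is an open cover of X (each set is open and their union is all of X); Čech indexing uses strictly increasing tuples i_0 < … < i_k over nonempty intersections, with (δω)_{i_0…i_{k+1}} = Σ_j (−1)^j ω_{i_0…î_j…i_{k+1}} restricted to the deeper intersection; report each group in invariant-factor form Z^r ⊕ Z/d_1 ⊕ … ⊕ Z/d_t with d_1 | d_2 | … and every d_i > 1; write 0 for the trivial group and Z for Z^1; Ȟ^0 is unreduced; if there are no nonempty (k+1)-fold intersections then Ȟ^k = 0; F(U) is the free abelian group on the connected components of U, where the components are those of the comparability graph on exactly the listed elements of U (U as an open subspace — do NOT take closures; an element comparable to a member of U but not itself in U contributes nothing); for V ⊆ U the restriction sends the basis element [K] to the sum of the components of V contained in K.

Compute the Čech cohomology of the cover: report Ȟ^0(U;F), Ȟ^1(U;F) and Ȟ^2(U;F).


nerve simplices:
  W12={q,r,x} W13={t} W23={u}
components per intersection:
  W1: {p,r,w,x} {q} {t}
  W2: {q} {r,x} {u} {v}
  W3: {s} {t} {u}
  W12: {q} {r,x}
  W13: {t}
  W23: {u}
C dims 10,4; δ0: rk 4, SNF 1^4
degree 0: 10−4−0 = 6 → Ȟ^0 ≅ Z^6
degree 1: 4−0−4 = 0 → Ȟ^1 ≅ 0
degree 2: 0−0−0 = 0 → Ȟ^2 ≅ 0

Ȟ^0 ≅ Z^6,  Ȟ^1 ≅ 0,  Ȟ^2 ≅ 0


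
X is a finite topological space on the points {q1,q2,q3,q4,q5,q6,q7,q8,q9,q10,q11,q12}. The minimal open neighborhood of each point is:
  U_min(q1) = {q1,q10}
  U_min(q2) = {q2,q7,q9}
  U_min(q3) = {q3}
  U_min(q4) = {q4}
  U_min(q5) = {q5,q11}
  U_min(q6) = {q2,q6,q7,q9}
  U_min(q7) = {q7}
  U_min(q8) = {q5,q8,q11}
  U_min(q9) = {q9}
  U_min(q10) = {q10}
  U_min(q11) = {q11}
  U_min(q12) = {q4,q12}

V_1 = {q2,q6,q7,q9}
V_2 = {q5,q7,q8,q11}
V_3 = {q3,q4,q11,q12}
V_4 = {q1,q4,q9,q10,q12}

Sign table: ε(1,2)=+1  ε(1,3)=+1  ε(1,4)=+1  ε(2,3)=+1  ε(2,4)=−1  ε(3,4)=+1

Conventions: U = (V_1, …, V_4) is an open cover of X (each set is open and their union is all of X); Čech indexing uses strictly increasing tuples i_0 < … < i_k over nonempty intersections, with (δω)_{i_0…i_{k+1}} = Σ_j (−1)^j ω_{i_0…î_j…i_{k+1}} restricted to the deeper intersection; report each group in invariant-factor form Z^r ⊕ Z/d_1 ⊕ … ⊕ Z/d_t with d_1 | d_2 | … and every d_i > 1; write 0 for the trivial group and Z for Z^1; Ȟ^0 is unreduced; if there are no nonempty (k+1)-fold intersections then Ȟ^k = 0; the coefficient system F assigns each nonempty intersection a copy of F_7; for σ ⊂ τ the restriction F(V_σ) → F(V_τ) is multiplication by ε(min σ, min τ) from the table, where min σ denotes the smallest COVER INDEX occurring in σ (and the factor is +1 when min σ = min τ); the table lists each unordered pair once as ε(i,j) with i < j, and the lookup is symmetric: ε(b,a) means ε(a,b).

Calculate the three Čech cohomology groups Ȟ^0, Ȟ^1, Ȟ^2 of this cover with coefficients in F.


nonempty intersections:
  V12={q7} V14={q9} V23={q11} V34={q4,q12}
C dims 4,4; δ0: rk_F7 3
Ȟ^0: (4−3)−0=1 ⇒ Z/7
Ȟ^1: (4−0)−3=1 ⇒ Z/7
Ȟ^2: (0−0)−0=0 ⇒ 0

Ȟ^0 ≅ Z/7,  Ȟ^1 ≅ Z/7,  Ȟ^2 ≅ 0
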